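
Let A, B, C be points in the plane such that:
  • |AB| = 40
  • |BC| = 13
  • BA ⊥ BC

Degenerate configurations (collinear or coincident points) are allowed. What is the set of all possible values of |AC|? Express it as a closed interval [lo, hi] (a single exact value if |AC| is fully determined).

|AB| ∈ {40}
|BC| ∈ {13}
|AC| ∈ {√(1769)}

|AC| = √(1769)  (≈ 42.0595)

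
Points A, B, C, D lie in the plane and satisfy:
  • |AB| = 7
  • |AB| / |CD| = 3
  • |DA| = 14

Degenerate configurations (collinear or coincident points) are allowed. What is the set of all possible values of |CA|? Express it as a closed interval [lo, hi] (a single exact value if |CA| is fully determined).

|AB| ∈ {7}
|AD| ∈ {14}
|CD| ∈ {7/3}
|BD| ∈ [7, 21]
|AC| ∈ [35/3, 49/3]
|BC| ∈ [14/3, 70/3]

|CA| ∈ [35/3, 49/3]  (≈ [11.6667, 16.3333])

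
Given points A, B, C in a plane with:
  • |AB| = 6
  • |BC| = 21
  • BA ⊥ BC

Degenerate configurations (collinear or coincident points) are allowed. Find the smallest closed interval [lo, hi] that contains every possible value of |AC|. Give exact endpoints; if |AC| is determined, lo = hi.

|AB| ∈ {6}
|BC| ∈ {21}
|AC| ∈ {3·√(53)}

|AC| = 3·√(53)  (≈ 21.8403)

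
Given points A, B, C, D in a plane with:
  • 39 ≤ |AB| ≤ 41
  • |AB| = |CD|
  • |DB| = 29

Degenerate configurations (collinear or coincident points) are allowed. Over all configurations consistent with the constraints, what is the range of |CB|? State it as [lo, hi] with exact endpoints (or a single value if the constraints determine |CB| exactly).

|CB| ∈ [10, 70]  (≈ [10.0000, 70.0000])

|AB| ∈ [39, 41]
|BD| ∈ {29}
|CD| ∈ [39, 41]
|AD| ∈ [10, 70]
|BC| ∈ [10, 70]
|AC| ∈ [0, 111]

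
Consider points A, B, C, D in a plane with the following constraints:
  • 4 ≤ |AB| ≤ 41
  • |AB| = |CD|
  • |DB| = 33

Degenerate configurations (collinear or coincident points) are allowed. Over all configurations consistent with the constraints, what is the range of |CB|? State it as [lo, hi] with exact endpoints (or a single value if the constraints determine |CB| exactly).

|CB| ∈ [0, 74]  (≈ [0.0000, 74.0000])

|AB| ∈ [4, 41]
|BD| ∈ {33}
|CD| ∈ [4, 41]
|AD| ∈ [0, 74]
|BC| ∈ [0, 74]
|AC| ∈ [0, 115]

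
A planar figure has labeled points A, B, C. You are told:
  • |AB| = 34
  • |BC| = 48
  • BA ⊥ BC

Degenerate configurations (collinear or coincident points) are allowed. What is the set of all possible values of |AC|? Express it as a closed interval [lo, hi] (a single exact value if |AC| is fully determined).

|AB| ∈ {34}
|BC| ∈ {48}
|AC| ∈ {2·√(865)}

|AC| = 2·√(865)  (≈ 58.8218)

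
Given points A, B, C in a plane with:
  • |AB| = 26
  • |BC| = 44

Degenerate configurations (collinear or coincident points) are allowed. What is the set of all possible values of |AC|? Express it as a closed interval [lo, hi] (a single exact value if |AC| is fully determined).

|AB| ∈ {26}
|BC| ∈ {44}
|AC| ∈ [18, 70]

|AC| ∈ [18, 70]  (≈ [18.0000, 70.0000])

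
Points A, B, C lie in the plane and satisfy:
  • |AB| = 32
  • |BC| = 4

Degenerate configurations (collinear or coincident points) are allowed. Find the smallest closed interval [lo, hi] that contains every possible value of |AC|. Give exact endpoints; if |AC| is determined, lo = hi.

|AC| ∈ [28, 36]  (≈ [28.0000, 36.0000])

|AB| ∈ {32}
|BC| ∈ {4}
|AC| ∈ [28, 36]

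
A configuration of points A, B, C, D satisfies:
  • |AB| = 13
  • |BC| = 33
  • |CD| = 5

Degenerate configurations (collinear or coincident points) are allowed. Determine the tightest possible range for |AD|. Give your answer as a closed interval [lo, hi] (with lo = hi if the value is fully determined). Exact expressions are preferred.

|AD| ∈ [15, 51]  (≈ [15.0000, 51.0000])

|AB| ∈ {13}
|BC| ∈ {33}
|CD| ∈ {5}
|AC| ∈ [20, 46]
|BD| ∈ [28, 38]
|AD| ∈ [15, 51]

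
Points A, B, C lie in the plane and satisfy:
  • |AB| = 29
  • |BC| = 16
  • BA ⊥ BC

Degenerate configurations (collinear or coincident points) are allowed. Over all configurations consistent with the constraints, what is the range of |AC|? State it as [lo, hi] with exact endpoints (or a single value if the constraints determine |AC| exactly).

|AC| = √(1097)  (≈ 33.1210)

|AB| ∈ {29}
|BC| ∈ {16}
|AC| ∈ {√(1097)}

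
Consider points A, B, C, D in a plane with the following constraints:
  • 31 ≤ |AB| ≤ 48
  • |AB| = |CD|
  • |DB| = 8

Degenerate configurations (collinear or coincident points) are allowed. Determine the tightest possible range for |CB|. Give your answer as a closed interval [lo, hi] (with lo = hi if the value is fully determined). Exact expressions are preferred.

|AB| ∈ [31, 48]
|BD| ∈ {8}
|CD| ∈ [31, 48]
|AD| ∈ [23, 56]
|BC| ∈ [23, 56]
|AC| ∈ [0, 104]

|CB| ∈ [23, 56]  (≈ [23.0000, 56.0000])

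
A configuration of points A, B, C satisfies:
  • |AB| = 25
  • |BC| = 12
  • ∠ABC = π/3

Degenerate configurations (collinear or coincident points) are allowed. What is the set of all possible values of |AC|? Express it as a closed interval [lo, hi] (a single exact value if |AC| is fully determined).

|AC| = √(469)  (≈ 21.6564)

|AB| ∈ {25}
|BC| ∈ {12}
|AC| ∈ {√(469)}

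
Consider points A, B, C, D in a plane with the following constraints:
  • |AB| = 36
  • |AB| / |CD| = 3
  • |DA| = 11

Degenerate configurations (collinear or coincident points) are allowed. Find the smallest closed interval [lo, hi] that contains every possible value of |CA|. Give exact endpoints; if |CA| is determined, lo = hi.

|AB| ∈ {36}
|AD| ∈ {11}
|CD| ∈ {12}
|BD| ∈ [25, 47]
|AC| ∈ [1, 23]
|BC| ∈ [13, 59]

|CA| ∈ [1, 23]  (≈ [1.0000, 23.0000])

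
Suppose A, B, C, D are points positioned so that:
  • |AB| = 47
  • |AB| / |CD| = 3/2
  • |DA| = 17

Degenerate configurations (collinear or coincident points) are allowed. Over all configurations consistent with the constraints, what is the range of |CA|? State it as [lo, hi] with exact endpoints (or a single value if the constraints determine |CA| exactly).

|AB| ∈ {47}
|AD| ∈ {17}
|CD| ∈ {94/3}
|BD| ∈ [30, 64]
|AC| ∈ [43/3, 145/3]
|BC| ∈ [0, 286/3]

|CA| ∈ [43/3, 145/3]  (≈ [14.3333, 48.3333])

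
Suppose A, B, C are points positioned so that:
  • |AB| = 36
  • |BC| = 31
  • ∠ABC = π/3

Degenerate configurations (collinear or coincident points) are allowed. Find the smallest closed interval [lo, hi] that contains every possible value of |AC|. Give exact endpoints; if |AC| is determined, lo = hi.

|AC| = √(1141)  (≈ 33.7787)

|AB| ∈ {36}
|BC| ∈ {31}
|AC| ∈ {√(1141)}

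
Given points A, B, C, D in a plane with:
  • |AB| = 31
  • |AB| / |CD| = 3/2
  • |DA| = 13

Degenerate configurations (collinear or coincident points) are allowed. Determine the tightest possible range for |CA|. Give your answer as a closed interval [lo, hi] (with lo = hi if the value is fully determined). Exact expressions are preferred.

|AB| ∈ {31}
|AD| ∈ {13}
|CD| ∈ {62/3}
|BD| ∈ [18, 44]
|AC| ∈ [23/3, 101/3]
|BC| ∈ [0, 194/3]

|CA| ∈ [23/3, 101/3]  (≈ [7.6667, 33.6667])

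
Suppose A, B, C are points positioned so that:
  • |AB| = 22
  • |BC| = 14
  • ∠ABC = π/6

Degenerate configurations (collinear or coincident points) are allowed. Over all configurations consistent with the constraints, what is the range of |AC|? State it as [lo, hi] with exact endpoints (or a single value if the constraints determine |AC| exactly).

|AC| = 2·√(170 - 77·√(3))  (≈ 12.1049)

|AB| ∈ {22}
|BC| ∈ {14}
|AC| ∈ {2·√(170 - 77·√(3))}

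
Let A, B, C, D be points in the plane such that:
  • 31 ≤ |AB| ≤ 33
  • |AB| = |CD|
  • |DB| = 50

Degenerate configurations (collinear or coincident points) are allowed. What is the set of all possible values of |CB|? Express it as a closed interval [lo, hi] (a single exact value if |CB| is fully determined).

|AB| ∈ [31, 33]
|BD| ∈ {50}
|CD| ∈ [31, 33]
|AD| ∈ [17, 83]
|BC| ∈ [17, 83]
|AC| ∈ [0, 116]

|CB| ∈ [17, 83]  (≈ [17.0000, 83.0000])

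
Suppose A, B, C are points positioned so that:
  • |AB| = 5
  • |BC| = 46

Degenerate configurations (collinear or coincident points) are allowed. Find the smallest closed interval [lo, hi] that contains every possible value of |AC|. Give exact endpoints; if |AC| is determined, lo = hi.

|AB| ∈ {5}
|BC| ∈ {46}
|AC| ∈ [41, 51]

|AC| ∈ [41, 51]  (≈ [41.0000, 51.0000])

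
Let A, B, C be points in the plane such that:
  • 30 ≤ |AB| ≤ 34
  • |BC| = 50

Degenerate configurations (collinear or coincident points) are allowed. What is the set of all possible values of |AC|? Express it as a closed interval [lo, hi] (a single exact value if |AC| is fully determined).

|AB| ∈ [30, 34]
|BC| ∈ {50}
|AC| ∈ [16, 84]

|AC| ∈ [16, 84]  (≈ [16.0000, 84.0000])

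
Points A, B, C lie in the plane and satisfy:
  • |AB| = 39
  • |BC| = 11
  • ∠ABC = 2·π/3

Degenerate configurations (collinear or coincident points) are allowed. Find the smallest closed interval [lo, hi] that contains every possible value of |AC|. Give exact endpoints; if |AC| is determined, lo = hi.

|AC| = √(2071)  (≈ 45.5082)

|AB| ∈ {39}
|BC| ∈ {11}
|AC| ∈ {√(2071)}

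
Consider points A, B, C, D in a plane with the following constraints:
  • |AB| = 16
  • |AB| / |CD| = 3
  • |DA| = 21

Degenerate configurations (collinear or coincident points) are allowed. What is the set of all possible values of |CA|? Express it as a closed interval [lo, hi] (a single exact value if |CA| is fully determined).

|AB| ∈ {16}
|AD| ∈ {21}
|CD| ∈ {16/3}
|BD| ∈ [5, 37]
|AC| ∈ [47/3, 79/3]
|BC| ∈ [0, 127/3]

|CA| ∈ [47/3, 79/3]  (≈ [15.6667, 26.3333])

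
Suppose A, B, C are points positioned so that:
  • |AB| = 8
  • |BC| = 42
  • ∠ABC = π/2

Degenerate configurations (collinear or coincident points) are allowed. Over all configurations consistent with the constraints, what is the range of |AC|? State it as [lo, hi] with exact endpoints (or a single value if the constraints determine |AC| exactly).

|AC| = 2·√(457)  (≈ 42.7551)

|AB| ∈ {8}
|BC| ∈ {42}
|AC| ∈ {2·√(457)}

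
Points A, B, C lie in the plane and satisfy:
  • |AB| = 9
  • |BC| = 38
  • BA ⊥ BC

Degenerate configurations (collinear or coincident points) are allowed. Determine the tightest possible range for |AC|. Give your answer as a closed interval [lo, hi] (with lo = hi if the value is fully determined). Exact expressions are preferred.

|AB| ∈ {9}
|BC| ∈ {38}
|AC| ∈ {5·√(61)}

|AC| = 5·√(61)  (≈ 39.0512)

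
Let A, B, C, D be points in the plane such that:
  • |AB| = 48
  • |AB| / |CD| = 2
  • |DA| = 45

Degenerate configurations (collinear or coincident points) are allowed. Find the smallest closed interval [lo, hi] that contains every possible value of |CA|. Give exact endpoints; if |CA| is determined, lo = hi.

|AB| ∈ {48}
|AD| ∈ {45}
|CD| ∈ {24}
|BD| ∈ [3, 93]
|AC| ∈ [21, 69]
|BC| ∈ [0, 117]

|CA| ∈ [21, 69]  (≈ [21.0000, 69.0000])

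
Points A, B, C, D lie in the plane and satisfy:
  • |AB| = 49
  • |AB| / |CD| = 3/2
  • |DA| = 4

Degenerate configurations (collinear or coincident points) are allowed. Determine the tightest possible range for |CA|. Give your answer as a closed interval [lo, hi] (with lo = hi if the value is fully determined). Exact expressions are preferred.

|AB| ∈ {49}
|AD| ∈ {4}
|CD| ∈ {98/3}
|BD| ∈ [45, 53]
|AC| ∈ [86/3, 110/3]
|BC| ∈ [37/3, 257/3]

|CA| ∈ [86/3, 110/3]  (≈ [28.6667, 36.6667])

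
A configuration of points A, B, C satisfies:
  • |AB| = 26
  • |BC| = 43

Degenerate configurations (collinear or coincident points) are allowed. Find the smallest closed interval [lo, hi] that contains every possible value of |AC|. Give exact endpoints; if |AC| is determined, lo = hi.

|AC| ∈ [17, 69]  (≈ [17.0000, 69.0000])

|AB| ∈ {26}
|BC| ∈ {43}
|AC| ∈ [17, 69]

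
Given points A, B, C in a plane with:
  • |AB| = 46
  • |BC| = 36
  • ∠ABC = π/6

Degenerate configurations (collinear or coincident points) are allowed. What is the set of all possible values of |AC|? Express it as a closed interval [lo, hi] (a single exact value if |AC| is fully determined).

|AB| ∈ {46}
|BC| ∈ {36}
|AC| ∈ {2·√(853 - 414·√(3))}

|AC| = 2·√(853 - 414·√(3))  (≈ 23.3179)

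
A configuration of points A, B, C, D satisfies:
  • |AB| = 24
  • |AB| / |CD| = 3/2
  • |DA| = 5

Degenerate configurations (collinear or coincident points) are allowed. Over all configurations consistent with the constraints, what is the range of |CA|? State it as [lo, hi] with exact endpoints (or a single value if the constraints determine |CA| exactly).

|AB| ∈ {24}
|AD| ∈ {5}
|CD| ∈ {16}
|BD| ∈ [19, 29]
|AC| ∈ [11, 21]
|BC| ∈ [3, 45]

|CA| ∈ [11, 21]  (≈ [11.0000, 21.0000])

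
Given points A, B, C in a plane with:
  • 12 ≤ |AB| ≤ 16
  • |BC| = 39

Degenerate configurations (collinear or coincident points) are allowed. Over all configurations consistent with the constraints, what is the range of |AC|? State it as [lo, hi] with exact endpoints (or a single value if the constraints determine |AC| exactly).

|AB| ∈ [12, 16]
|BC| ∈ {39}
|AC| ∈ [23, 55]

|AC| ∈ [23, 55]  (≈ [23.0000, 55.0000])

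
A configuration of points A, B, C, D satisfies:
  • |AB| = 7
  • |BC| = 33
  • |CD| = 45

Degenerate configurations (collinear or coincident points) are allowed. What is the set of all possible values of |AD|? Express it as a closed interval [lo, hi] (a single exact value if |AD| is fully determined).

|AD| ∈ [5, 85]  (≈ [5.0000, 85.0000])

|AB| ∈ {7}
|BC| ∈ {33}
|CD| ∈ {45}
|AC| ∈ [26, 40]
|BD| ∈ [12, 78]
|AD| ∈ [5, 85]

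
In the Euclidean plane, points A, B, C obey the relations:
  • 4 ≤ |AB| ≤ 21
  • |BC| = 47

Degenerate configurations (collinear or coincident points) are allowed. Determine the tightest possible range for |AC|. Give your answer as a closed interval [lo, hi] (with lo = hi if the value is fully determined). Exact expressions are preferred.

|AC| ∈ [26, 68]  (≈ [26.0000, 68.0000])

|AB| ∈ [4, 21]
|BC| ∈ {47}
|AC| ∈ [26, 68]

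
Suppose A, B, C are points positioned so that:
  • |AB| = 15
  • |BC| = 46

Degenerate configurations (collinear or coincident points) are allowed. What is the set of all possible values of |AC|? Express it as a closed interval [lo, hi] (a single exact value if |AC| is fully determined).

|AC| ∈ [31, 61]  (≈ [31.0000, 61.0000])

|AB| ∈ {15}
|BC| ∈ {46}
|AC| ∈ [31, 61]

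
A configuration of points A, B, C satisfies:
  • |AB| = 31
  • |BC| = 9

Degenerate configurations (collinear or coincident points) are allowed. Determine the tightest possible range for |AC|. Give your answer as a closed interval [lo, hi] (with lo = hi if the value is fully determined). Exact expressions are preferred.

|AC| ∈ [22, 40]  (≈ [22.0000, 40.0000])

|AB| ∈ {31}
|BC| ∈ {9}
|AC| ∈ [22, 40]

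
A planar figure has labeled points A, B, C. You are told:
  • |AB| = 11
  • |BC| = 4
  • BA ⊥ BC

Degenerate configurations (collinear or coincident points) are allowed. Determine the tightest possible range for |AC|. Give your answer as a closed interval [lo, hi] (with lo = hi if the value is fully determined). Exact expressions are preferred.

|AC| = √(137)  (≈ 11.7047)

|AB| ∈ {11}
|BC| ∈ {4}
|AC| ∈ {√(137)}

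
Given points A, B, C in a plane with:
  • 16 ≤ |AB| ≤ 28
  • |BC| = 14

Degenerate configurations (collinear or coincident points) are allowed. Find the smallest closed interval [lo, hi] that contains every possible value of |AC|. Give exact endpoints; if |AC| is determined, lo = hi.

|AC| ∈ [2, 42]  (≈ [2.0000, 42.0000])

|AB| ∈ [16, 28]
|BC| ∈ {14}
|AC| ∈ [2, 42]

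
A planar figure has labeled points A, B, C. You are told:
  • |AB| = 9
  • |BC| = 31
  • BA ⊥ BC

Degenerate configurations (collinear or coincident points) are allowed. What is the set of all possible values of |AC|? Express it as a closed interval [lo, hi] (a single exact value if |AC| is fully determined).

|AB| ∈ {9}
|BC| ∈ {31}
|AC| ∈ {√(1042)}

|AC| = √(1042)  (≈ 32.2800)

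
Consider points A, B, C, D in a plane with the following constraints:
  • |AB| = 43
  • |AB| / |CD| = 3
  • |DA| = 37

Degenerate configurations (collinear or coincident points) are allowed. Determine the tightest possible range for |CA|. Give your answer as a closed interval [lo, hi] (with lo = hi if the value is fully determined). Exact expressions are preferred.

|AB| ∈ {43}
|AD| ∈ {37}
|CD| ∈ {43/3}
|BD| ∈ [6, 80]
|AC| ∈ [68/3, 154/3]
|BC| ∈ [0, 283/3]

|CA| ∈ [68/3, 154/3]  (≈ [22.6667, 51.3333])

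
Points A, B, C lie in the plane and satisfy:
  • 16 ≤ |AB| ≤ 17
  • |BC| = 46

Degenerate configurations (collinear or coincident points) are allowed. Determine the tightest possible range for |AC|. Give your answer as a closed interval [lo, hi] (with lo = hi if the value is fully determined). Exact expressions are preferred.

|AB| ∈ [16, 17]
|BC| ∈ {46}
|AC| ∈ [29, 63]

|AC| ∈ [29, 63]  (≈ [29.0000, 63.0000])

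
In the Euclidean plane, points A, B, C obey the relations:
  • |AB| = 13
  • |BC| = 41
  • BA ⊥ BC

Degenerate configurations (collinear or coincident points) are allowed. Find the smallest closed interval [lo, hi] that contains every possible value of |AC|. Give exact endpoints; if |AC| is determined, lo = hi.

|AB| ∈ {13}
|BC| ∈ {41}
|AC| ∈ {5·√(74)}

|AC| = 5·√(74)  (≈ 43.0116)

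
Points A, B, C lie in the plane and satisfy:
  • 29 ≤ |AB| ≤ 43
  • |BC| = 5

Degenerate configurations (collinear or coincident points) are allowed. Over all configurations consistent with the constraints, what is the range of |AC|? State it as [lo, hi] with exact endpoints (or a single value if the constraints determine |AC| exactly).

|AC| ∈ [24, 48]  (≈ [24.0000, 48.0000])

|AB| ∈ [29, 43]
|BC| ∈ {5}
|AC| ∈ [24, 48]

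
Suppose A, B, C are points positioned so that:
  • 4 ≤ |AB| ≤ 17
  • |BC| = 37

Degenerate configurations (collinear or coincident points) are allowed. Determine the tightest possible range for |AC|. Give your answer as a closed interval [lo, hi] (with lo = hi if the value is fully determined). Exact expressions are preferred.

|AC| ∈ [20, 54]  (≈ [20.0000, 54.0000])

|AB| ∈ [4, 17]
|BC| ∈ {37}
|AC| ∈ [20, 54]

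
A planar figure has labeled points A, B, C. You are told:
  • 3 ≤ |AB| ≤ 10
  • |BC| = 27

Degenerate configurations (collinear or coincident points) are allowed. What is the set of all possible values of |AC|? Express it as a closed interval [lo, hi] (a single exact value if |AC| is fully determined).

|AB| ∈ [3, 10]
|BC| ∈ {27}
|AC| ∈ [17, 37]

|AC| ∈ [17, 37]  (≈ [17.0000, 37.0000])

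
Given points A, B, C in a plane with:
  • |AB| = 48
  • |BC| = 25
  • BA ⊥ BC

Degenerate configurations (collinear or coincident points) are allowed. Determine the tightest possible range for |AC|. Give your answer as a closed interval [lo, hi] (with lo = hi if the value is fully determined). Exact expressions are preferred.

|AB| ∈ {48}
|BC| ∈ {25}
|AC| ∈ {√(2929)}

|AC| = √(2929)  (≈ 54.1202)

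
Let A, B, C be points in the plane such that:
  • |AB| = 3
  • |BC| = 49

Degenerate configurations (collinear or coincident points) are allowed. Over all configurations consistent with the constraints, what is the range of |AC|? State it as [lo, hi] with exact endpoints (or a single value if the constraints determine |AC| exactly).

|AC| ∈ [46, 52]  (≈ [46.0000, 52.0000])

|AB| ∈ {3}
|BC| ∈ {49}
|AC| ∈ [46, 52]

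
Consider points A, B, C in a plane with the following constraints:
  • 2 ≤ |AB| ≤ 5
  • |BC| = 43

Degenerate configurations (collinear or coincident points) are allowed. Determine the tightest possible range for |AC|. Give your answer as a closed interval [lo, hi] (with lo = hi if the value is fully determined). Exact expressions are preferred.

|AC| ∈ [38, 48]  (≈ [38.0000, 48.0000])

|AB| ∈ [2, 5]
|BC| ∈ {43}
|AC| ∈ [38, 48]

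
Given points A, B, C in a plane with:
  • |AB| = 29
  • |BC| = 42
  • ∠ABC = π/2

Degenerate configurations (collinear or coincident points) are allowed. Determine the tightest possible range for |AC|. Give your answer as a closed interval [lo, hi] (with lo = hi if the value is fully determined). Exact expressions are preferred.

|AB| ∈ {29}
|BC| ∈ {42}
|AC| ∈ {√(2605)}

|AC| = √(2605)  (≈ 51.0392)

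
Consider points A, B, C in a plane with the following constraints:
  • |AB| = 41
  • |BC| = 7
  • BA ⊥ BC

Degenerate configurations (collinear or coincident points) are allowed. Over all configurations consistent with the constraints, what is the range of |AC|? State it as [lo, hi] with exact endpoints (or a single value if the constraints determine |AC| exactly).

|AC| = √(1730)  (≈ 41.5933)

|AB| ∈ {41}
|BC| ∈ {7}
|AC| ∈ {√(1730)}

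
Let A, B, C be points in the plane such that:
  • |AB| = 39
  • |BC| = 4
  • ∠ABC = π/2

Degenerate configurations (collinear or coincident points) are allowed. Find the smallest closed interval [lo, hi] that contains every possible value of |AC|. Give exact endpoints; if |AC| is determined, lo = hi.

|AC| = √(1537)  (≈ 39.2046)

|AB| ∈ {39}
|BC| ∈ {4}
|AC| ∈ {√(1537)}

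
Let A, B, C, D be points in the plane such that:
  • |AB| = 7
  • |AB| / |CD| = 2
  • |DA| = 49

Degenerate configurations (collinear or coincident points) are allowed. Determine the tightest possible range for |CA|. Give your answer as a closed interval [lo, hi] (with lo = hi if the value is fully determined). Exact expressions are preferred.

|AB| ∈ {7}
|AD| ∈ {49}
|CD| ∈ {7/2}
|BD| ∈ [42, 56]
|AC| ∈ [91/2, 105/2]
|BC| ∈ [77/2, 119/2]

|CA| ∈ [91/2, 105/2]  (≈ [45.5000, 52.5000])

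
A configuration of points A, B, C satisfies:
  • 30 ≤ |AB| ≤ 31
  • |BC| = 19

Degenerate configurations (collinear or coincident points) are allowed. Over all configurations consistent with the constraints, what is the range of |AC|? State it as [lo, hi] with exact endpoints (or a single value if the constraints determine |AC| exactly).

|AB| ∈ [30, 31]
|BC| ∈ {19}
|AC| ∈ [11, 50]

|AC| ∈ [11, 50]  (≈ [11.0000, 50.0000])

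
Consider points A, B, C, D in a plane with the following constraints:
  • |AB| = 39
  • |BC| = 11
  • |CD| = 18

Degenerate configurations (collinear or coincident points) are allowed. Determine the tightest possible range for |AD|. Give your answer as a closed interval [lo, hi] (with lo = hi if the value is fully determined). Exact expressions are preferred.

|AD| ∈ [10, 68]  (≈ [10.0000, 68.0000])

|AB| ∈ {39}
|BC| ∈ {11}
|CD| ∈ {18}
|AC| ∈ [28, 50]
|BD| ∈ [7, 29]
|AD| ∈ [10, 68]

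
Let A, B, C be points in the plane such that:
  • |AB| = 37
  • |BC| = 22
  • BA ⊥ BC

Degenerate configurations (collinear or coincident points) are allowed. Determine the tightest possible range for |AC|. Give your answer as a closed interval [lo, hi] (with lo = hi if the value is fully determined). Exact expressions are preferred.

|AC| = √(1853)  (≈ 43.0465)

|AB| ∈ {37}
|BC| ∈ {22}
|AC| ∈ {√(1853)}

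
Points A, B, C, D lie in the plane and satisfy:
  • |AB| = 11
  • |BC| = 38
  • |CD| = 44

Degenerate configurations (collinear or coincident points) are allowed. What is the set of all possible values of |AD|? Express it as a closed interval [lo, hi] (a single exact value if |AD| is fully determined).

|AD| ∈ [0, 93]  (≈ [0.0000, 93.0000])

|AB| ∈ {11}
|BC| ∈ {38}
|CD| ∈ {44}
|AC| ∈ [27, 49]
|BD| ∈ [6, 82]
|AD| ∈ [0, 93]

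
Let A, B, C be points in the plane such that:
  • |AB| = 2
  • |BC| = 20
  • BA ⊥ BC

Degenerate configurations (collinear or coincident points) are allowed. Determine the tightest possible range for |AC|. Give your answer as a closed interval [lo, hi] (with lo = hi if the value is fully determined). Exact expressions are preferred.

|AB| ∈ {2}
|BC| ∈ {20}
|AC| ∈ {2·√(101)}

|AC| = 2·√(101)  (≈ 20.0998)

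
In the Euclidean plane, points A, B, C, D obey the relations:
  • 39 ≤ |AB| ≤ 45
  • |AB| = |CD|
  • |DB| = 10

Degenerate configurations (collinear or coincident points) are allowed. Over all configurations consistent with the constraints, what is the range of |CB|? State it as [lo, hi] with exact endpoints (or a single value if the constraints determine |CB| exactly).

|AB| ∈ [39, 45]
|BD| ∈ {10}
|CD| ∈ [39, 45]
|AD| ∈ [29, 55]
|BC| ∈ [29, 55]
|AC| ∈ [0, 100]

|CB| ∈ [29, 55]  (≈ [29.0000, 55.0000])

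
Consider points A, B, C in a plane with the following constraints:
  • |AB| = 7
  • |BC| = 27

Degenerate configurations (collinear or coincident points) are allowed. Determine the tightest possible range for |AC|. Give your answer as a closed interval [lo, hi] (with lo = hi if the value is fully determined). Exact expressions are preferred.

|AC| ∈ [20, 34]  (≈ [20.0000, 34.0000])

|AB| ∈ {7}
|BC| ∈ {27}
|AC| ∈ [20, 34]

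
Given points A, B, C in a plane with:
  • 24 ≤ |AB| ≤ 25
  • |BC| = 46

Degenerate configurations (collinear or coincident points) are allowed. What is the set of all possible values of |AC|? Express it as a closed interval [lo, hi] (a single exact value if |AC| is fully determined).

|AC| ∈ [21, 71]  (≈ [21.0000, 71.0000])

|AB| ∈ [24, 25]
|BC| ∈ {46}
|AC| ∈ [21, 71]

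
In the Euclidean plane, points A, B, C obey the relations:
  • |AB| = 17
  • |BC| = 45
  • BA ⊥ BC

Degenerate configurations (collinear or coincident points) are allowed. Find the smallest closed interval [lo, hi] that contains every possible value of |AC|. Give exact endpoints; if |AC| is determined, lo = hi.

|AB| ∈ {17}
|BC| ∈ {45}
|AC| ∈ {√(2314)}

|AC| = √(2314)  (≈ 48.1041)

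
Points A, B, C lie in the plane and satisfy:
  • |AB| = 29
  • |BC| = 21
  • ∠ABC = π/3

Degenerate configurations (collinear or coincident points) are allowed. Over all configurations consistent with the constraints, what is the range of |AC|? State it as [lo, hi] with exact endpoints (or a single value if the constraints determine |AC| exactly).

|AC| = √(673)  (≈ 25.9422)

|AB| ∈ {29}
|BC| ∈ {21}
|AC| ∈ {√(673)}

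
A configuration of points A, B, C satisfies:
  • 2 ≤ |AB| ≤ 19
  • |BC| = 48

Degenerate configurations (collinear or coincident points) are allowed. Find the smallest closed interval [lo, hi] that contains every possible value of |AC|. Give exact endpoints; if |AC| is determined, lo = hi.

|AB| ∈ [2, 19]
|BC| ∈ {48}
|AC| ∈ [29, 67]

|AC| ∈ [29, 67]  (≈ [29.0000, 67.0000])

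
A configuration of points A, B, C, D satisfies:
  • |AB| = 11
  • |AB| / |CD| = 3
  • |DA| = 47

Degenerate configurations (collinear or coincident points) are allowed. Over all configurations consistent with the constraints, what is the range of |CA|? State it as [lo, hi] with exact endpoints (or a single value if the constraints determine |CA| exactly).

|CA| ∈ [130/3, 152/3]  (≈ [43.3333, 50.6667])

|AB| ∈ {11}
|AD| ∈ {47}
|CD| ∈ {11/3}
|BD| ∈ [36, 58]
|AC| ∈ [130/3, 152/3]
|BC| ∈ [97/3, 185/3]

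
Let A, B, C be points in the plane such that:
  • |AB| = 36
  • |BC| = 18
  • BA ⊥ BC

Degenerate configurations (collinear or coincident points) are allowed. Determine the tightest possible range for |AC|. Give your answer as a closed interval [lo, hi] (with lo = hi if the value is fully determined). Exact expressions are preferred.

|AB| ∈ {36}
|BC| ∈ {18}
|AC| ∈ {18·√(5)}

|AC| = 18·√(5)  (≈ 40.2492)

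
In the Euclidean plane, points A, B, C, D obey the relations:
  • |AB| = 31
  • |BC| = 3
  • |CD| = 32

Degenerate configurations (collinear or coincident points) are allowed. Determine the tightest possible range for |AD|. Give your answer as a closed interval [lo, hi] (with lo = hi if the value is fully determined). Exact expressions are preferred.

|AB| ∈ {31}
|BC| ∈ {3}
|CD| ∈ {32}
|AC| ∈ [28, 34]
|BD| ∈ [29, 35]
|AD| ∈ [0, 66]

|AD| ∈ [0, 66]  (≈ [0.0000, 66.0000])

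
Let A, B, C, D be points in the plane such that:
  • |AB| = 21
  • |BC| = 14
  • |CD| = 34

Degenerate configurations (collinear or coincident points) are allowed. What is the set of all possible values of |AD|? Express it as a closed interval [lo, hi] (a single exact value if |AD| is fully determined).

|AD| ∈ [0, 69]  (≈ [0.0000, 69.0000])

|AB| ∈ {21}
|BC| ∈ {14}
|CD| ∈ {34}
|AC| ∈ [7, 35]
|BD| ∈ [20, 48]
|AD| ∈ [0, 69]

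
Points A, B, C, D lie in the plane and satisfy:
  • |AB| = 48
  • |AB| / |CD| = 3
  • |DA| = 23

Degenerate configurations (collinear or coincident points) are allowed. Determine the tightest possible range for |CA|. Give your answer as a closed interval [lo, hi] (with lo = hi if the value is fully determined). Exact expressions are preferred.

|CA| ∈ [7, 39]  (≈ [7.0000, 39.0000])

|AB| ∈ {48}
|AD| ∈ {23}
|CD| ∈ {16}
|BD| ∈ [25, 71]
|AC| ∈ [7, 39]
|BC| ∈ [9, 87]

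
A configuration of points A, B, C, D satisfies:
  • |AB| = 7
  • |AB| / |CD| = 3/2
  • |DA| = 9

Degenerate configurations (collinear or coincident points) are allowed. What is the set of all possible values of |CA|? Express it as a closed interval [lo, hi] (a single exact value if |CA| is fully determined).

|CA| ∈ [13/3, 41/3]  (≈ [4.3333, 13.6667])

|AB| ∈ {7}
|AD| ∈ {9}
|CD| ∈ {14/3}
|BD| ∈ [2, 16]
|AC| ∈ [13/3, 41/3]
|BC| ∈ [0, 62/3]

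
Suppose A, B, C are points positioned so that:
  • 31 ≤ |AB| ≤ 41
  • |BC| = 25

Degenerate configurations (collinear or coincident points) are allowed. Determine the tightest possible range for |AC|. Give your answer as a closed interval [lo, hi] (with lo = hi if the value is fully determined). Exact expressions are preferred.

|AC| ∈ [6, 66]  (≈ [6.0000, 66.0000])

|AB| ∈ [31, 41]
|BC| ∈ {25}
|AC| ∈ [6, 66]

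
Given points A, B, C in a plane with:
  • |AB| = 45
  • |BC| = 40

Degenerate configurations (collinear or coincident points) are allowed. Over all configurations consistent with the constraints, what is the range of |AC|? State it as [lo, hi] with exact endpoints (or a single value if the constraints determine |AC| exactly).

|AC| ∈ [5, 85]  (≈ [5.0000, 85.0000])

|AB| ∈ {45}
|BC| ∈ {40}
|AC| ∈ [5, 85]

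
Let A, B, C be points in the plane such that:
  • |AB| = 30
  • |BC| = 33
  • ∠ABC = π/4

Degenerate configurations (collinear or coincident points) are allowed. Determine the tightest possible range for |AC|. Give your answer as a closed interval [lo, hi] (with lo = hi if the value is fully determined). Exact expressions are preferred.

|AC| = 3·√(221 - 110·√(2))  (≈ 24.2679)

|AB| ∈ {30}
|BC| ∈ {33}
|AC| ∈ {3·√(221 - 110·√(2))}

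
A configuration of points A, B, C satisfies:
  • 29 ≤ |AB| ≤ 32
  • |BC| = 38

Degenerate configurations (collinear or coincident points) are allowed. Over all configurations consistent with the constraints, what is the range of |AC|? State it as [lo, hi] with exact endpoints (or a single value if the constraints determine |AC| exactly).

|AB| ∈ [29, 32]
|BC| ∈ {38}
|AC| ∈ [6, 70]

|AC| ∈ [6, 70]  (≈ [6.0000, 70.0000])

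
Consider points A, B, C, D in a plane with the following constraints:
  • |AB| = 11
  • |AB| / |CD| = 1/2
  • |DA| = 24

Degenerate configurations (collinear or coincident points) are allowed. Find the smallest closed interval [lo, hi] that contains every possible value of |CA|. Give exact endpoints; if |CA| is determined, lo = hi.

|CA| ∈ [2, 46]  (≈ [2.0000, 46.0000])

|AB| ∈ {11}
|AD| ∈ {24}
|CD| ∈ {22}
|BD| ∈ [13, 35]
|AC| ∈ [2, 46]
|BC| ∈ [0, 57]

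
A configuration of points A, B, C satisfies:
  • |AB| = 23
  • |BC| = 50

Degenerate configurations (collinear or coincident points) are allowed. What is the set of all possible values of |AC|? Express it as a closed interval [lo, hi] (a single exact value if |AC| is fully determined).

|AC| ∈ [27, 73]  (≈ [27.0000, 73.0000])

|AB| ∈ {23}
|BC| ∈ {50}
|AC| ∈ [27, 73]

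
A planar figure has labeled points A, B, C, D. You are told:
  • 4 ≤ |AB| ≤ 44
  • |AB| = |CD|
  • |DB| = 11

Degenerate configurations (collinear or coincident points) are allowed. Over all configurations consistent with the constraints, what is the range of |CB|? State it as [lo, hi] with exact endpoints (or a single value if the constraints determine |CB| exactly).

|CB| ∈ [0, 55]  (≈ [0.0000, 55.0000])

|AB| ∈ [4, 44]
|BD| ∈ {11}
|CD| ∈ [4, 44]
|AD| ∈ [0, 55]
|BC| ∈ [0, 55]
|AC| ∈ [0, 99]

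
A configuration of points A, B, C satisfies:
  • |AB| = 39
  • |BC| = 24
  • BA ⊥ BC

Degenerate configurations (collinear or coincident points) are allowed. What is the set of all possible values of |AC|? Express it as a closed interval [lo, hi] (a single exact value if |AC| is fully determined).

|AC| = 3·√(233)  (≈ 45.7930)

|AB| ∈ {39}
|BC| ∈ {24}
|AC| ∈ {3·√(233)}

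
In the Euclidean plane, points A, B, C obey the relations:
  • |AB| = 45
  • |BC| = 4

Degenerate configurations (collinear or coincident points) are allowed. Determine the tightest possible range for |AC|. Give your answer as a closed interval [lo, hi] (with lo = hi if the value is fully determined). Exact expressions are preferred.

|AC| ∈ [41, 49]  (≈ [41.0000, 49.0000])

|AB| ∈ {45}
|BC| ∈ {4}
|AC| ∈ [41, 49]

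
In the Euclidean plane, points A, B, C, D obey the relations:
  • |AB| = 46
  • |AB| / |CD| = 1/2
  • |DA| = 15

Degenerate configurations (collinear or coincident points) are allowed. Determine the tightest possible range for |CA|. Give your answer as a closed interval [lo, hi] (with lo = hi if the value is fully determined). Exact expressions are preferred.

|CA| ∈ [77, 107]  (≈ [77.0000, 107.0000])

|AB| ∈ {46}
|AD| ∈ {15}
|CD| ∈ {92}
|BD| ∈ [31, 61]
|AC| ∈ [77, 107]
|BC| ∈ [31, 153]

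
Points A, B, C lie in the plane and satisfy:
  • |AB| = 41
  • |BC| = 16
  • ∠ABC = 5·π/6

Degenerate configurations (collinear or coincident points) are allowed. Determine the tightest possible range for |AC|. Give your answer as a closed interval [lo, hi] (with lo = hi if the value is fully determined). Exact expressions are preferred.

|AB| ∈ {41}
|BC| ∈ {16}
|AC| ∈ {√(656·√(3) + 1937)}

|AC| = √(656·√(3) + 1937)  (≈ 55.4367)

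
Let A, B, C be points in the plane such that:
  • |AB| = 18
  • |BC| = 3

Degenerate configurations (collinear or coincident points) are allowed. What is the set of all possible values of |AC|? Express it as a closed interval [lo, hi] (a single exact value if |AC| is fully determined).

|AB| ∈ {18}
|BC| ∈ {3}
|AC| ∈ [15, 21]

|AC| ∈ [15, 21]  (≈ [15.0000, 21.0000])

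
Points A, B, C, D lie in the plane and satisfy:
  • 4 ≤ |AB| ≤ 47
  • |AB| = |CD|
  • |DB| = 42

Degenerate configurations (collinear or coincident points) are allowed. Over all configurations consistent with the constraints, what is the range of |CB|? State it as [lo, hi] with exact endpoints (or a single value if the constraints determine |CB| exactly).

|AB| ∈ [4, 47]
|BD| ∈ {42}
|CD| ∈ [4, 47]
|AD| ∈ [0, 89]
|BC| ∈ [0, 89]
|AC| ∈ [0, 136]

|CB| ∈ [0, 89]  (≈ [0.0000, 89.0000])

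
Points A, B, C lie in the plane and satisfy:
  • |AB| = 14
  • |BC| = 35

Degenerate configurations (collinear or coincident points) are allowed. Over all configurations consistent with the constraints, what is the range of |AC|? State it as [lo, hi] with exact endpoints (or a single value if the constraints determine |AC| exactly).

|AC| ∈ [21, 49]  (≈ [21.0000, 49.0000])

|AB| ∈ {14}
|BC| ∈ {35}
|AC| ∈ [21, 49]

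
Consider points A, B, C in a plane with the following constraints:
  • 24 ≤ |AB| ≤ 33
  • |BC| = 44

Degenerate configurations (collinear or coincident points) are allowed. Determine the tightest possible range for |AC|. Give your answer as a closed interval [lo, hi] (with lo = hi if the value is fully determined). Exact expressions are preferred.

|AC| ∈ [11, 77]  (≈ [11.0000, 77.0000])

|AB| ∈ [24, 33]
|BC| ∈ {44}
|AC| ∈ [11, 77]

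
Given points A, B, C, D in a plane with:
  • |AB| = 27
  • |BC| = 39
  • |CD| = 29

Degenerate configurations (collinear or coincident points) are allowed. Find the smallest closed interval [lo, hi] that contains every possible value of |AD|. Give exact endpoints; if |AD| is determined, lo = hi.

|AD| ∈ [0, 95]  (≈ [0.0000, 95.0000])

|AB| ∈ {27}
|BC| ∈ {39}
|CD| ∈ {29}
|AC| ∈ [12, 66]
|BD| ∈ [10, 68]
|AD| ∈ [0, 95]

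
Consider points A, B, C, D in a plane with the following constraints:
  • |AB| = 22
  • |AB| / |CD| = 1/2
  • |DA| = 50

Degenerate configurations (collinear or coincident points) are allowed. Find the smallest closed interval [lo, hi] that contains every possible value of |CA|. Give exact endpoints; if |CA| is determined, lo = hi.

|AB| ∈ {22}
|AD| ∈ {50}
|CD| ∈ {44}
|BD| ∈ [28, 72]
|AC| ∈ [6, 94]
|BC| ∈ [0, 116]

|CA| ∈ [6, 94]  (≈ [6.0000, 94.0000])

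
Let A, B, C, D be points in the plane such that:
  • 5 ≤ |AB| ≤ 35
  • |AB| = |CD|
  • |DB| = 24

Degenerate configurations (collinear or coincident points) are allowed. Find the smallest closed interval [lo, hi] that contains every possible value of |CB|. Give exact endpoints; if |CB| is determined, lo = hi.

|AB| ∈ [5, 35]
|BD| ∈ {24}
|CD| ∈ [5, 35]
|AD| ∈ [0, 59]
|BC| ∈ [0, 59]
|AC| ∈ [0, 94]

|CB| ∈ [0, 59]  (≈ [0.0000, 59.0000])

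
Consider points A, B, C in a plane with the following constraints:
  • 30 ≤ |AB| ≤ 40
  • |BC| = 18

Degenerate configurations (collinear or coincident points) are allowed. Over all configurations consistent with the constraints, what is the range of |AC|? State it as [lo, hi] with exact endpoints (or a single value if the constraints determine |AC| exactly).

|AB| ∈ [30, 40]
|BC| ∈ {18}
|AC| ∈ [12, 58]

|AC| ∈ [12, 58]  (≈ [12.0000, 58.0000])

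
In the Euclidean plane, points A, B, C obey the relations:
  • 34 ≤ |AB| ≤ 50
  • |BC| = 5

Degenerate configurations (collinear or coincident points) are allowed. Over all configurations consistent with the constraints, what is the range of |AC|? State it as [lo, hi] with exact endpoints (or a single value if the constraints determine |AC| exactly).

|AC| ∈ [29, 55]  (≈ [29.0000, 55.0000])

|AB| ∈ [34, 50]
|BC| ∈ {5}
|AC| ∈ [29, 55]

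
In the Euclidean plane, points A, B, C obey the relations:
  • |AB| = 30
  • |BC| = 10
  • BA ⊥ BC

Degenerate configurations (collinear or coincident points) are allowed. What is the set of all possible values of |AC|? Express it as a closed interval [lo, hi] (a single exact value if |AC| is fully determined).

|AB| ∈ {30}
|BC| ∈ {10}
|AC| ∈ {10·√(10)}

|AC| = 10·√(10)  (≈ 31.6228)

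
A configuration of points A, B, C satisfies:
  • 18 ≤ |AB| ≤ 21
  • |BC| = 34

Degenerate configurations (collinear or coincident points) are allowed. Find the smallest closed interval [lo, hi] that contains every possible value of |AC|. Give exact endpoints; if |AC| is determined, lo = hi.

|AB| ∈ [18, 21]
|BC| ∈ {34}
|AC| ∈ [13, 55]

|AC| ∈ [13, 55]  (≈ [13.0000, 55.0000])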